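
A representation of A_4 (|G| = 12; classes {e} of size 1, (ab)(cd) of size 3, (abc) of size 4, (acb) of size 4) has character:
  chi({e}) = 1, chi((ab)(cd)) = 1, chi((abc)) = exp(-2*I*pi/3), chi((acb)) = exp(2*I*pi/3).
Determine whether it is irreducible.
Irreducible: <chi, chi> = 1.

Explanation: <chi, chi> = (1/|G|) sum_C |C| * |chi(C)|^2 = (1/12)[1*|1|^2 + 3*|1|^2 + 4*|exp(-2*I*pi/3)|^2 + 4*|exp(2*I*pi/3)|^2]
  = (1/12)[(1) + (3) + (4) + (4)] = 12/12 = 1.
(Exp terms are combined using exp(i*s)*conj(exp(i*t)) = exp(i*(s-t)), and sums of them are collapsed using the identity that for every m > 1 the m distinct m-th roots of unity sum to 0, e.g. 1 + exp(2*I*pi/3) + exp(-2*I*pi/3) = 0.)
A character is irreducible iff <chi, chi> = 1, so this representation is irreducible.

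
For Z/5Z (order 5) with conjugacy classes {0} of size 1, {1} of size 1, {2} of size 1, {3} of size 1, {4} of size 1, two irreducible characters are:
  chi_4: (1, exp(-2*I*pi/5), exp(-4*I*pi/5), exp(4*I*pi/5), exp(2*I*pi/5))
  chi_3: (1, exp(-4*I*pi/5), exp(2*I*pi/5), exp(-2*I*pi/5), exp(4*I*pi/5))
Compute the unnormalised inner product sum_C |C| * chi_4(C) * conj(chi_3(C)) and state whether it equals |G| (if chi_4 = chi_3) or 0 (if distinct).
Sum = 0; so <chi_4, chi_3> = 0 (distinct irreducibles are orthogonal).

Compute term by term over conjugacy classes (|C| * chi_4(C) * conj(chi_3(C))):
  1*(1)*conj(1) + 1*(exp(-2*I*pi/5))*conj(exp(-4*I*pi/5)) + 1*(exp(-4*I*pi/5))*conj(exp(2*I*pi/5)) + 1*(exp(4*I*pi/5))*conj(exp(-2*I*pi/5)) + 1*(exp(2*I*pi/5))*conj(exp(4*I*pi/5))
  = (1) + (exp(2*I*pi/5)) + (exp(4*I*pi/5)) + (exp(-4*I*pi/5)) + (exp(-2*I*pi/5))
  = 0.
(Exp terms are combined using exp(i*s)*conj(exp(i*t)) = exp(i*(s-t)), and sums of them are collapsed using the identity that for every m > 1 the m distinct m-th roots of unity sum to 0, e.g. 1 + exp(2*I*pi/3) + exp(-2*I*pi/3) = 0.)
Dividing by |G| = 5 gives 0/5 = 0, matching the row-orthogonality relation <chi_4, chi_3> = [chi_4 = chi_3].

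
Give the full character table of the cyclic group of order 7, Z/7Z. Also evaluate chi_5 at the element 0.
Character table of Z/7Z (irreps indexed chi_0,...,chi_6 with chi_k(m) = zeta_7^(k*m), zeta_7 = exp(2*pi*i/7)):
  irrep \ class  {0} (size 1)  {1} (size 1)    {2} (size 1)    {3} (size 1)    {4} (size 1)    {5} (size 1)    {6} (size 1)  
  chi_0          1             1               1               1               1               1               1             
  chi_1          1             exp(2*I*pi/7)   exp(4*I*pi/7)   exp(6*I*pi/7)   exp(-6*I*pi/7)  exp(-4*I*pi/7)  exp(-2*I*pi/7)
  chi_2          1             exp(4*I*pi/7)   exp(-6*I*pi/7)  exp(-2*I*pi/7)  exp(2*I*pi/7)   exp(6*I*pi/7)   exp(-4*I*pi/7)
  chi_3          1             exp(6*I*pi/7)   exp(-2*I*pi/7)  exp(4*I*pi/7)   exp(-4*I*pi/7)  exp(2*I*pi/7)   exp(-6*I*pi/7)
  chi_4          1             exp(-6*I*pi/7)  exp(2*I*pi/7)   exp(-4*I*pi/7)  exp(4*I*pi/7)   exp(-2*I*pi/7)  exp(6*I*pi/7) 
  chi_5          1             exp(-4*I*pi/7)  exp(6*I*pi/7)   exp(2*I*pi/7)   exp(-2*I*pi/7)  exp(-6*I*pi/7)  exp(4*I*pi/7) 
  chi_6          1             exp(-2*I*pi/7)  exp(-4*I*pi/7)  exp(-6*I*pi/7)  exp(6*I*pi/7)   exp(4*I*pi/7)   exp(2*I*pi/7) 

Spot check: chi_5(0) = zeta_7^(5*0) = zeta_7^0 = 1.

Derivation: Z/7Z is abelian, so all 7 irreducible complex representations are 1-dimensional. They are given by chi_k(m) = zeta_7^(k*m) for k = 0,...,6. Row orthogonality: sum_m chi_k(m) conj(chi_l(m)) = 7 * [k = l].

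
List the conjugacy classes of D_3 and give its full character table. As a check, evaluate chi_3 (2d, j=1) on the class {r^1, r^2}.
Conjugacy classes: {e} of size 1, {r^1, r^2} of size 2, {s, sr, ..., sr^2} of size 3.
Character table:
  irrep \ class              {e} (size 1)  {r^1, r^2} (size 2)  {s, sr, ..., sr^2} (size 3)
  chi_1 (triv)               1             1                    1                          
  chi_2 (sign: r->1, s->-1)  1             1                    -1                         
  chi_3 (2d, j=1)            2             -1                   0                          

Spot check: chi_3 (2d, j=1) on {r^1, r^2} = -1.

Working: D_3 has order 2*3 = 6 with 3 conjugacy classes, hence 3 irreducibles. Sum of squared dims 1 + 1 + 4 = 6 = |G|. Linear characters come from the abelianisation; the 2-dimensional irreps have character r^k -> 2*cos(2*pi*j*k/3), reflections -> 0.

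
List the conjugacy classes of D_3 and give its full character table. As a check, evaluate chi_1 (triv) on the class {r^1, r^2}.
Conjugacy classes: {e} of size 1, {r^1, r^2} of size 2, {s, sr, ..., sr^2} of size 3.
Character table:
  irrep \ class              {e} (size 1)  {r^1, r^2} (size 2)  {s, sr, ..., sr^2} (size 3)
  chi_1 (triv)               1             1                    1                          
  chi_2 (sign: r->1, s->-1)  1             1                    -1                         
  chi_3 (2d, j=1)            2             -1                   0                          

Spot check: chi_1 (triv) on {r^1, r^2} = 1.

Why: D_3 has order 2*3 = 6 with 3 conjugacy classes, hence 3 irreducibles. Sum of squared dims 1 + 1 + 4 = 6 = |G|. Linear characters come from the abelianisation; the 2-dimensional irreps have character r^k -> 2*cos(2*pi*j*k/3), reflections -> 0.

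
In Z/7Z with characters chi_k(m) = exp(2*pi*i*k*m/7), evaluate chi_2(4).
chi_2(4) = zeta_7^8 = exp(2*I*pi/7)

Solution. chi_2(4) = zeta_7^(2*4) = zeta_7^8. Since zeta_7^7 = 1, this equals zeta_7^1 = exp(2*pi*i*1/7) = exp(2*I*pi/7).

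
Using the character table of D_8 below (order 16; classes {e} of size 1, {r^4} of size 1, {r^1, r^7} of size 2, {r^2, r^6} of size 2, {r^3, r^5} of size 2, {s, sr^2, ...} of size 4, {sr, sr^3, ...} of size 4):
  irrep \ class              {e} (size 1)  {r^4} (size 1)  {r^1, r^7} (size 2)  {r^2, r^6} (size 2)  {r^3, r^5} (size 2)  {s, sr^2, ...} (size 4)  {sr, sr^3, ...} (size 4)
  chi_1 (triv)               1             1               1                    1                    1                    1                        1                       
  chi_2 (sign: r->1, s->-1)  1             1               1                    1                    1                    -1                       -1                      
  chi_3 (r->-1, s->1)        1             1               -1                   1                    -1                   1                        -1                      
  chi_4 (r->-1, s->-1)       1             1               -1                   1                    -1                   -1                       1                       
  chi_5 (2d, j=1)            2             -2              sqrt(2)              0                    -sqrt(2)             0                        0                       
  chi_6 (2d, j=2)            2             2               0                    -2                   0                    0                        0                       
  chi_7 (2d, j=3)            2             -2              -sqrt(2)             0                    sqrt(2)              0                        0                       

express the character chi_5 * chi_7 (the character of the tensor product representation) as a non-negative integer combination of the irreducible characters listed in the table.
chi_5 tensor chi_7 = chi_3 + chi_4 + chi_6 (all other irreducibles have multiplicity 0).

Explanation: The character of a tensor product is the pointwise product (chi_5 * chi_7)(C) = chi_5(C) * chi_7(C):
  {e}: (2)*(2), {r^4}: (-2)*(-2), {r^1, r^7}: (sqrt(2))*(-sqrt(2)), {r^2, r^6}: (0)*(0), {r^3, r^5}: (-sqrt(2))*(sqrt(2)), {s, sr^2, ...}: (0)*(0), {sr, sr^3, ...}: (0)*(0)
so (chi_5 * chi_7) takes values
  {e} -> 4, {r^4} -> 4, {r^1, r^7} -> -2, {r^2, r^6} -> 0, {r^3, r^5} -> -2, {s, sr^2, ...} -> 0, {sr, sr^3, ...} -> 0.
Now take the inner product of this character with each irreducible chi from the table, <chi_5*chi_7, chi> = (1/16) sum_C |C| (chi_5*chi_7)(C) conj(chi(C)):
  <chi_5*chi_7, chi_1> = (1/16)[1*(4)*conj(1) + 1*(4)*conj(1) + 2*(-2)*conj(1) + 2*(0)*conj(1) + 2*(-2)*conj(1) + 4*(0)*conj(1) + 4*(0)*conj(1)]
      = (1/16)[(4) + (4) + (-4) + (0) + (-4) + (0) + (0)] = 0/16 = 0
  <chi_5*chi_7, chi_2> = (1/16)[1*(4)*conj(1) + 1*(4)*conj(1) + 2*(-2)*conj(1) + 2*(0)*conj(1) + 2*(-2)*conj(1) + 4*(0)*conj(-1) + 4*(0)*conj(-1)]
      = (1/16)[(4) + (4) + (-4) + (0) + (-4) + (0) + (0)] = 0/16 = 0
  <chi_5*chi_7, chi_3> = (1/16)[1*(4)*conj(1) + 1*(4)*conj(1) + 2*(-2)*conj(-1) + 2*(0)*conj(1) + 2*(-2)*conj(-1) + 4*(0)*conj(1) + 4*(0)*conj(-1)]
      = (1/16)[(4) + (4) + (4) + (0) + (4) + (0) + (0)] = 16/16 = 1
  <chi_5*chi_7, chi_4> = (1/16)[1*(4)*conj(1) + 1*(4)*conj(1) + 2*(-2)*conj(-1) + 2*(0)*conj(1) + 2*(-2)*conj(-1) + 4*(0)*conj(-1) + 4*(0)*conj(1)]
      = (1/16)[(4) + (4) + (4) + (0) + (4) + (0) + (0)] = 16/16 = 1
  <chi_5*chi_7, chi_5> = (1/16)[1*(4)*conj(2) + 1*(4)*conj(-2) + 2*(-2)*conj(sqrt(2)) + 2*(0)*conj(0) + 2*(-2)*conj(-sqrt(2)) + 4*(0)*conj(0) + 4*(0)*conj(0)]
      = (1/16)[(8) + (-8) + (-4*sqrt(2)) + (0) + (4*sqrt(2)) + (0) + (0)] = 0/16 = 0
  <chi_5*chi_7, chi_6> = (1/16)[1*(4)*conj(2) + 1*(4)*conj(2) + 2*(-2)*conj(0) + 2*(0)*conj(-2) + 2*(-2)*conj(0) + 4*(0)*conj(0) + 4*(0)*conj(0)]
      = (1/16)[(8) + (8) + (0) + (0) + (0) + (0) + (0)] = 16/16 = 1
  <chi_5*chi_7, chi_7> = (1/16)[1*(4)*conj(2) + 1*(4)*conj(-2) + 2*(-2)*conj(-sqrt(2)) + 2*(0)*conj(0) + 2*(-2)*conj(sqrt(2)) + 4*(0)*conj(0) + 4*(0)*conj(0)]
      = (1/16)[(8) + (-8) + (4*sqrt(2)) + (0) + (-4*sqrt(2)) + (0) + (0)] = 0/16 = 0
Hence the multiplicities are chi_3: 1, chi_4: 1, chi_6: 1. Dimension check: dim(chi_5)*dim(chi_7) = 2*2 = 4 and sum (mult * dim) = 1*1 + 1*1 + 1*2 = 4.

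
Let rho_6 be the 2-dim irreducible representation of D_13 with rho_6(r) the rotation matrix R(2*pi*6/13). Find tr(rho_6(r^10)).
chi_{rho_6}(r^10) = 2*cos(2*pi*6*10/13) = -2*cos(3*pi/13)

Justification: rho_6(r^10) is rotation by angle 2*pi*6*10/13, whose trace is 2*cos(2*pi*6*10/13) = -2*cos(3*pi/13).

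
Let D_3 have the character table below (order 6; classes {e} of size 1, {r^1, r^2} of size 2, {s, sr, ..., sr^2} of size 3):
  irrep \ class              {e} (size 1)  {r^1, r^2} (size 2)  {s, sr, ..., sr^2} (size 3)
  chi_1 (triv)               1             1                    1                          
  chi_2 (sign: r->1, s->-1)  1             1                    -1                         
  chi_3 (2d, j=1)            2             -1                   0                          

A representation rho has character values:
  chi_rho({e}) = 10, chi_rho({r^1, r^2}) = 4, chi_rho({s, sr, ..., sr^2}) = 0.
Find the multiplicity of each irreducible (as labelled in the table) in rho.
Multiplicities: chi_1: 3, chi_2: 3, chi_3: 2.

Reasoning: Use <chi_rho, chi> = (1/|G|) sum_C |C| * chi_rho(C) * conj(chi(C)) with |G| = 6 for each irreducible chi in the table:
  <chi_rho, chi_1> = (1/6)[1*(10)*conj(1) + 2*(4)*conj(1) + 3*(0)*conj(1)]
      = (1/6)[(10) + (8) + (0)] = 18/6 = 3
  <chi_rho, chi_2> = (1/6)[1*(10)*conj(1) + 2*(4)*conj(1) + 3*(0)*conj(-1)]
      = (1/6)[(10) + (8) + (0)] = 18/6 = 3
  <chi_rho, chi_3> = (1/6)[1*(10)*conj(2) + 2*(4)*conj(-1) + 3*(0)*conj(0)]
      = (1/6)[(20) + (-8) + (0)] = 12/6 = 2
Dimension check: dim(rho) = sum (mult * dim) = 3*1 + 3*1 + 2*2 = 10 = chi_rho(e) = 10.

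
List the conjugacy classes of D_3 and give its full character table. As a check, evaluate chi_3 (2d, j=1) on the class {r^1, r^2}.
Conjugacy classes: {e} of size 1, {r^1, r^2} of size 2, {s, sr, ..., sr^2} of size 3.
Character table:
  irrep \ class              {e} (size 1)  {r^1, r^2} (size 2)  {s, sr, ..., sr^2} (size 3)
  chi_1 (triv)               1             1                    1                          
  chi_2 (sign: r->1, s->-1)  1             1                    -1                         
  chi_3 (2d, j=1)            2             -1                   0                          

Spot check: chi_3 (2d, j=1) on {r^1, r^2} = -1.

D_3 has order 2*3 = 6 with 3 conjugacy classes, hence 3 irreducibles. Sum of squared dims 1 + 1 + 4 = 6 = |G|. Linear characters come from the abelianisation; the 2-dimensional irreps have character r^k -> 2*cos(2*pi*j*k/3), reflections -> 0.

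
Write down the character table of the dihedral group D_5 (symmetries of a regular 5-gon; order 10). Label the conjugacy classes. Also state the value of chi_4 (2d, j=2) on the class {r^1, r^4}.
Conjugacy classes: {e} of size 1, {r^1, r^4} of size 2, {r^2, r^3} of size 2, {s, sr, ..., sr^4} of size 5.
Character table:
  irrep \ class              {e} (size 1)  {r^1, r^4} (size 2)  {r^2, r^3} (size 2)  {s, sr, ..., sr^4} (size 5)
  chi_1 (triv)               1             1                    1                    1                          
  chi_2 (sign: r->1, s->-1)  1             1                    1                    -1                         
  chi_3 (2d, j=1)            2             -1/2 + sqrt(5)/2     -sqrt(5)/2 - 1/2     0                          
  chi_4 (2d, j=2)            2             -sqrt(5)/2 - 1/2     -1/2 + sqrt(5)/2     0                          

Spot check: chi_4 (2d, j=2) on {r^1, r^4} = -sqrt(5)/2 - 1/2.

Why: D_5 has order 2*5 = 10 with 4 conjugacy classes, hence 4 irreducibles. Sum of squared dims 1 + 1 + 4 + 4 = 10 = |G|. Linear characters come from the abelianisation; the 2-dimensional irreps have character r^k -> 2*cos(2*pi*j*k/5), reflections -> 0.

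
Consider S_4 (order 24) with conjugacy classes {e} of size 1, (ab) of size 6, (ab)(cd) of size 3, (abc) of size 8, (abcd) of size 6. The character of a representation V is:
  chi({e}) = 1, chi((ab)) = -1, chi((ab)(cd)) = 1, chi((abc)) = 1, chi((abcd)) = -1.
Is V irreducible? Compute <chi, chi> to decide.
Irreducible: <chi, chi> = 1.

Derivation: <chi, chi> = (1/|G|) sum_C |C| * |chi(C)|^2 = (1/24)[1*|1|^2 + 6*|-1|^2 + 3*|1|^2 + 8*|1|^2 + 6*|-1|^2]
  = (1/24)[(1) + (6) + (3) + (8) + (6)] = 24/24 = 1.
A character is irreducible iff <chi, chi> = 1, so this representation is irreducible.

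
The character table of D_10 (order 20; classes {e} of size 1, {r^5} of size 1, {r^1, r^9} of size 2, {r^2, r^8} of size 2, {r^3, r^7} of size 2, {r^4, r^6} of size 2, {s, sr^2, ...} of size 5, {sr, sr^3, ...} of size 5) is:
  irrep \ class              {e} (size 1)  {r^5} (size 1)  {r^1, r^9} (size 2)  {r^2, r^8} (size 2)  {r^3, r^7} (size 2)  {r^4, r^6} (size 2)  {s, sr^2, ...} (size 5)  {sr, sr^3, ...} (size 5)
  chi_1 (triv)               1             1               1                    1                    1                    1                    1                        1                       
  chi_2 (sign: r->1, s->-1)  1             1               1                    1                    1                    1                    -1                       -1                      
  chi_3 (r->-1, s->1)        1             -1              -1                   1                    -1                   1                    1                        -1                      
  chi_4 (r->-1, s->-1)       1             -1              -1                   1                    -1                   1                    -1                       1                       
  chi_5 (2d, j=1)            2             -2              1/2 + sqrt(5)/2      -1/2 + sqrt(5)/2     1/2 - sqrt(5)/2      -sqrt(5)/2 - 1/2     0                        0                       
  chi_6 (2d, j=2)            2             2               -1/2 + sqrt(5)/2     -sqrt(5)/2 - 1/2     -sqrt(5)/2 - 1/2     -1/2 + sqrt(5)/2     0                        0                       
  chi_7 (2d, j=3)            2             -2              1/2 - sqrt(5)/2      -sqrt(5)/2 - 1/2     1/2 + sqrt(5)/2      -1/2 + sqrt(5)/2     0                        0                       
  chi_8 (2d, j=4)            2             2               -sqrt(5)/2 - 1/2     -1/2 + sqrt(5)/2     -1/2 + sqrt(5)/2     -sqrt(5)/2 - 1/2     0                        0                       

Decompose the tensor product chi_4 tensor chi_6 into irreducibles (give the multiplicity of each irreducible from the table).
chi_4 tensor chi_6 = chi_7 (all other irreducibles have multiplicity 0).

Reasoning: The character of a tensor product is the pointwise product (chi_4 * chi_6)(C) = chi_4(C) * chi_6(C):
  {e}: (1)*(2), {r^5}: (-1)*(2), {r^1, r^9}: (-1)*(-1/2 + sqrt(5)/2), {r^2, r^8}: (1)*(-sqrt(5)/2 - 1/2), {r^3, r^7}: (-1)*(-sqrt(5)/2 - 1/2), {r^4, r^6}: (1)*(-1/2 + sqrt(5)/2), {s, sr^2, ...}: (-1)*(0), {sr, sr^3, ...}: (1)*(0)
so (chi_4 * chi_6) takes values
  {e} -> 2, {r^5} -> -2, {r^1, r^9} -> 1/2 - sqrt(5)/2, {r^2, r^8} -> -sqrt(5)/2 - 1/2, {r^3, r^7} -> 1/2 + sqrt(5)/2, {r^4, r^6} -> -1/2 + sqrt(5)/2, {s, sr^2, ...} -> 0, {sr, sr^3, ...} -> 0.
Now take the inner product of this character with each irreducible chi from the table, <chi_4*chi_6, chi> = (1/20) sum_C |C| (chi_4*chi_6)(C) conj(chi(C)):
  <chi_4*chi_6, chi_1> = (1/20)[1*(2)*conj(1) + 1*(-2)*conj(1) + 2*(1/2 - sqrt(5)/2)*conj(1) + 2*(-sqrt(5)/2 - 1/2)*conj(1) + 2*(1/2 + sqrt(5)/2)*conj(1) + 2*(-1/2 + sqrt(5)/2)*conj(1) + 5*(0)*conj(1) + 5*(0)*conj(1)]
      = (1/20)[(2) + (-2) + (1 - sqrt(5)) + (-sqrt(5) - 1) + (1 + sqrt(5)) + (-1 + sqrt(5)) + (0) + (0)] = 0/20 = 0
  <chi_4*chi_6, chi_2> = (1/20)[1*(2)*conj(1) + 1*(-2)*conj(1) + 2*(1/2 - sqrt(5)/2)*conj(1) + 2*(-sqrt(5)/2 - 1/2)*conj(1) + 2*(1/2 + sqrt(5)/2)*conj(1) + 2*(-1/2 + sqrt(5)/2)*conj(1) + 5*(0)*conj(-1) + 5*(0)*conj(-1)]
      = (1/20)[(2) + (-2) + (1 - sqrt(5)) + (-sqrt(5) - 1) + (1 + sqrt(5)) + (-1 + sqrt(5)) + (0) + (0)] = 0/20 = 0
  <chi_4*chi_6, chi_3> = (1/20)[1*(2)*conj(1) + 1*(-2)*conj(-1) + 2*(1/2 - sqrt(5)/2)*conj(-1) + 2*(-sqrt(5)/2 - 1/2)*conj(1) + 2*(1/2 + sqrt(5)/2)*conj(-1) + 2*(-1/2 + sqrt(5)/2)*conj(1) + 5*(0)*conj(1) + 5*(0)*conj(-1)]
      = (1/20)[(2) + (2) + (-1 + sqrt(5)) + (-sqrt(5) - 1) + (-sqrt(5) - 1) + (-1 + sqrt(5)) + (0) + (0)] = 0/20 = 0
  <chi_4*chi_6, chi_4> = (1/20)[1*(2)*conj(1) + 1*(-2)*conj(-1) + 2*(1/2 - sqrt(5)/2)*conj(-1) + 2*(-sqrt(5)/2 - 1/2)*conj(1) + 2*(1/2 + sqrt(5)/2)*conj(-1) + 2*(-1/2 + sqrt(5)/2)*conj(1) + 5*(0)*conj(-1) + 5*(0)*conj(1)]
      = (1/20)[(2) + (2) + (-1 + sqrt(5)) + (-sqrt(5) - 1) + (-sqrt(5) - 1) + (-1 + sqrt(5)) + (0) + (0)] = 0/20 = 0
  <chi_4*chi_6, chi_5> = (1/20)[1*(2)*conj(2) + 1*(-2)*conj(-2) + 2*(1/2 - sqrt(5)/2)*conj(1/2 + sqrt(5)/2) + 2*(-sqrt(5)/2 - 1/2)*conj(-1/2 + sqrt(5)/2) + 2*(1/2 + sqrt(5)/2)*conj(1/2 - sqrt(5)/2) + 2*(-1/2 + sqrt(5)/2)*conj(-sqrt(5)/2 - 1/2) + 5*(0)*conj(0) + 5*(0)*conj(0)]
      = (1/20)[(4) + (4) + (-2) + (-2) + (-2) + (-2) + (0) + (0)] = 0/20 = 0
  <chi_4*chi_6, chi_6> = (1/20)[1*(2)*conj(2) + 1*(-2)*conj(2) + 2*(1/2 - sqrt(5)/2)*conj(-1/2 + sqrt(5)/2) + 2*(-sqrt(5)/2 - 1/2)*conj(-sqrt(5)/2 - 1/2) + 2*(1/2 + sqrt(5)/2)*conj(-sqrt(5)/2 - 1/2) + 2*(-1/2 + sqrt(5)/2)*conj(-1/2 + sqrt(5)/2) + 5*(0)*conj(0) + 5*(0)*conj(0)]
      = (1/20)[(4) + (-4) + (-3 + sqrt(5)) + (sqrt(5) + 3) + (-3 - sqrt(5)) + (3 - sqrt(5)) + (0) + (0)] = 0/20 = 0
  <chi_4*chi_6, chi_7> = (1/20)[1*(2)*conj(2) + 1*(-2)*conj(-2) + 2*(1/2 - sqrt(5)/2)*conj(1/2 - sqrt(5)/2) + 2*(-sqrt(5)/2 - 1/2)*conj(-sqrt(5)/2 - 1/2) + 2*(1/2 + sqrt(5)/2)*conj(1/2 + sqrt(5)/2) + 2*(-1/2 + sqrt(5)/2)*conj(-1/2 + sqrt(5)/2) + 5*(0)*conj(0) + 5*(0)*conj(0)]
      = (1/20)[(4) + (4) + (3 - sqrt(5)) + (sqrt(5) + 3) + (sqrt(5) + 3) + (3 - sqrt(5)) + (0) + (0)] = 20/20 = 1
  <chi_4*chi_6, chi_8> = (1/20)[1*(2)*conj(2) + 1*(-2)*conj(2) + 2*(1/2 - sqrt(5)/2)*conj(-sqrt(5)/2 - 1/2) + 2*(-sqrt(5)/2 - 1/2)*conj(-1/2 + sqrt(5)/2) + 2*(1/2 + sqrt(5)/2)*conj(-1/2 + sqrt(5)/2) + 2*(-1/2 + sqrt(5)/2)*conj(-sqrt(5)/2 - 1/2) + 5*(0)*conj(0) + 5*(0)*conj(0)]
      = (1/20)[(4) + (-4) + (2) + (-2) + (2) + (-2) + (0) + (0)] = 0/20 = 0
Hence the multiplicities are chi_7: 1. Dimension check: dim(chi_4)*dim(chi_6) = 1*2 = 2 and sum (mult * dim) = 1*2 = 2.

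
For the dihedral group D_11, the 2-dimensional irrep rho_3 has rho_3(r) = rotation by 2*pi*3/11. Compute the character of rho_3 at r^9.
chi_{rho_3}(r^9) = 2*cos(2*pi*3*9/11) = -2*cos(pi/11)

Explanation: rho_3(r^9) is rotation by angle 2*pi*3*9/11, whose trace is 2*cos(2*pi*3*9/11) = -2*cos(pi/11).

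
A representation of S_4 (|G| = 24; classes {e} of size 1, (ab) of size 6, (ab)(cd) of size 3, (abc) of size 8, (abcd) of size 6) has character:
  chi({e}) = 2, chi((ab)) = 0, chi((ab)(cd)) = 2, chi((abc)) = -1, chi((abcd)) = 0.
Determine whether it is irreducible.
Irreducible: <chi, chi> = 1.

Justification: <chi, chi> = (1/|G|) sum_C |C| * |chi(C)|^2 = (1/24)[1*|2|^2 + 6*|0|^2 + 3*|2|^2 + 8*|-1|^2 + 6*|0|^2]
  = (1/24)[(4) + (0) + (12) + (8) + (0)] = 24/24 = 1.
A character is irreducible iff <chi, chi> = 1, so this representation is irreducible.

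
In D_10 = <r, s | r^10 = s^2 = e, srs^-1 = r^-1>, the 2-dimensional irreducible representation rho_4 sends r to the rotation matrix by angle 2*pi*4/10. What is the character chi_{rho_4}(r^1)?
chi_{rho_4}(r^1) = 2*cos(2*pi*4*1/10) = -sqrt(5)/2 - 1/2

Proof sketch: rho_4(r^1) is rotation by angle 2*pi*4*1/10, whose trace is 2*cos(2*pi*4*1/10) = -sqrt(5)/2 - 1/2.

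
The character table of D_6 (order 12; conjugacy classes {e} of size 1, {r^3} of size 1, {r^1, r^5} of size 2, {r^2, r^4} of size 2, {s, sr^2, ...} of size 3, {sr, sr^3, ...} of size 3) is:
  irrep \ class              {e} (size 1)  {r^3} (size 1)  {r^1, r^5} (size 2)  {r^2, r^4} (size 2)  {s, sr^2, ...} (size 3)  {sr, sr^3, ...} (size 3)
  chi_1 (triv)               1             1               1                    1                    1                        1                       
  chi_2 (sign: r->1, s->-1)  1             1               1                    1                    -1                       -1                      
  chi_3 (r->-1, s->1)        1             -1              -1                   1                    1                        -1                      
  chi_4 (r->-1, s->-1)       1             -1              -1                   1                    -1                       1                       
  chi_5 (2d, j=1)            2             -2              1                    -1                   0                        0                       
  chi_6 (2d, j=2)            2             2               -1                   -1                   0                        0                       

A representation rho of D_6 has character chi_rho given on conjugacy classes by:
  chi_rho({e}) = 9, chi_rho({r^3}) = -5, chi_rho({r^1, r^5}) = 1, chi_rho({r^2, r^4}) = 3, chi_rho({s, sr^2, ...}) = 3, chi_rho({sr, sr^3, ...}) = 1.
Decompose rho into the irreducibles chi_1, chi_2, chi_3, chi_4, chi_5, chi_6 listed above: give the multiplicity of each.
Multiplicities: chi_1: 2, chi_2: 0, chi_3: 2, chi_4: 1, chi_5: 2, chi_6: 0.

Use <chi_rho, chi> = (1/|G|) sum_C |C| * chi_rho(C) * conj(chi(C)) with |G| = 12 for each irreducible chi in the table:
  <chi_rho, chi_1> = (1/12)[1*(9)*conj(1) + 1*(-5)*conj(1) + 2*(1)*conj(1) + 2*(3)*conj(1) + 3*(3)*conj(1) + 3*(1)*conj(1)]
      = (1/12)[(9) + (-5) + (2) + (6) + (9) + (3)] = 24/12 = 2
  <chi_rho, chi_2> = (1/12)[1*(9)*conj(1) + 1*(-5)*conj(1) + 2*(1)*conj(1) + 2*(3)*conj(1) + 3*(3)*conj(-1) + 3*(1)*conj(-1)]
      = (1/12)[(9) + (-5) + (2) + (6) + (-9) + (-3)] = 0/12 = 0
  <chi_rho, chi_3> = (1/12)[1*(9)*conj(1) + 1*(-5)*conj(-1) + 2*(1)*conj(-1) + 2*(3)*conj(1) + 3*(3)*conj(1) + 3*(1)*conj(-1)]
      = (1/12)[(9) + (5) + (-2) + (6) + (9) + (-3)] = 24/12 = 2
  <chi_rho, chi_4> = (1/12)[1*(9)*conj(1) + 1*(-5)*conj(-1) + 2*(1)*conj(-1) + 2*(3)*conj(1) + 3*(3)*conj(-1) + 3*(1)*conj(1)]
      = (1/12)[(9) + (5) + (-2) + (6) + (-9) + (3)] = 12/12 = 1
  <chi_rho, chi_5> = (1/12)[1*(9)*conj(2) + 1*(-5)*conj(-2) + 2*(1)*conj(1) + 2*(3)*conj(-1) + 3*(3)*conj(0) + 3*(1)*conj(0)]
      = (1/12)[(18) + (10) + (2) + (-6) + (0) + (0)] = 24/12 = 2
  <chi_rho, chi_6> = (1/12)[1*(9)*conj(2) + 1*(-5)*conj(2) + 2*(1)*conj(-1) + 2*(3)*conj(-1) + 3*(3)*conj(0) + 3*(1)*conj(0)]
      = (1/12)[(18) + (-10) + (-2) + (-6) + (0) + (0)] = 0/12 = 0
Dimension check: dim(rho) = sum (mult * dim) = 2*1 + 0*1 + 2*1 + 1*1 + 2*2 + 0*2 = 9 = chi_rho(e) = 9.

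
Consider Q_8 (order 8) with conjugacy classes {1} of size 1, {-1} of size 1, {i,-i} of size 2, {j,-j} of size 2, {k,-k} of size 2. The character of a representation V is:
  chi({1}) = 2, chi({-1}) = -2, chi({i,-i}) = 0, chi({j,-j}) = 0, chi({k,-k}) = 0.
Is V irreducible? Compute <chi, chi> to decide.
Irreducible: <chi, chi> = 1.

Why: <chi, chi> = (1/|G|) sum_C |C| * |chi(C)|^2 = (1/8)[1*|2|^2 + 1*|-2|^2 + 2*|0|^2 + 2*|0|^2 + 2*|0|^2]
  = (1/8)[(4) + (4) + (0) + (0) + (0)] = 8/8 = 1.
A character is irreducible iff <chi, chi> = 1, so this representation is irreducible.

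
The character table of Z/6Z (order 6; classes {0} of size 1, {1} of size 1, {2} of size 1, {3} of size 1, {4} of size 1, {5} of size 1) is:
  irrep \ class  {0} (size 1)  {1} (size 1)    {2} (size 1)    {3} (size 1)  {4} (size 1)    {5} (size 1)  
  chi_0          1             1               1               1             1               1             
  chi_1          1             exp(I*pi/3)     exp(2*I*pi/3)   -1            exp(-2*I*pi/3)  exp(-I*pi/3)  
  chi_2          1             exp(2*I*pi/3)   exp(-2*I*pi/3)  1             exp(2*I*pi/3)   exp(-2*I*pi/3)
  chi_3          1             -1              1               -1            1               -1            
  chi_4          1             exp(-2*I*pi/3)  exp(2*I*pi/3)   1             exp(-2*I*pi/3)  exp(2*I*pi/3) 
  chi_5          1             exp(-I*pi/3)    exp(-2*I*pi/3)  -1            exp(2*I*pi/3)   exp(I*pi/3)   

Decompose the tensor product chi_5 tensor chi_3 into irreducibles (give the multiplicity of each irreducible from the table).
chi_5 tensor chi_3 = chi_2 (all other irreducibles have multiplicity 0).

Explanation: The character of a tensor product is the pointwise product (chi_5 * chi_3)(C) = chi_5(C) * chi_3(C):
  {0}: (1)*(1), {1}: (exp(-I*pi/3))*(-1), {2}: (exp(-2*I*pi/3))*(1), {3}: (-1)*(-1), {4}: (exp(2*I*pi/3))*(1), {5}: (exp(I*pi/3))*(-1)
so (chi_5 * chi_3) takes values
  {0} -> 1, {1} -> -exp(-I*pi/3), {2} -> exp(-2*I*pi/3), {3} -> 1, {4} -> exp(2*I*pi/3), {5} -> -exp(I*pi/3).
Now take the inner product of this character with each irreducible chi from the table, <chi_5*chi_3, chi> = (1/6) sum_C |C| (chi_5*chi_3)(C) conj(chi(C)):
  <chi_5*chi_3, chi_0> = (1/6)[1*(1)*conj(1) + 1*(-exp(-I*pi/3))*conj(1) + 1*(exp(-2*I*pi/3))*conj(1) + 1*(1)*conj(1) + 1*(exp(2*I*pi/3))*conj(1) + 1*(-exp(I*pi/3))*conj(1)]
      = (1/6)[(1) + (-exp(-I*pi/3)) + (exp(-2*I*pi/3)) + (1) + (exp(2*I*pi/3)) + (-exp(I*pi/3))] = 0/6 = 0
  <chi_5*chi_3, chi_1> = (1/6)[1*(1)*conj(1) + 1*(-exp(-I*pi/3))*conj(exp(I*pi/3)) + 1*(exp(-2*I*pi/3))*conj(exp(2*I*pi/3)) + 1*(1)*conj(-1) + 1*(exp(2*I*pi/3))*conj(exp(-2*I*pi/3)) + 1*(-exp(I*pi/3))*conj(exp(-I*pi/3))]
      = (1/6)[(1) + (-exp(-2*I*pi/3)) + (exp(2*I*pi/3)) + (-1) + (exp(-2*I*pi/3)) + (-exp(2*I*pi/3))] = 0/6 = 0
  <chi_5*chi_3, chi_2> = (1/6)[1*(1)*conj(1) + 1*(-exp(-I*pi/3))*conj(exp(2*I*pi/3)) + 1*(exp(-2*I*pi/3))*conj(exp(-2*I*pi/3)) + 1*(1)*conj(1) + 1*(exp(2*I*pi/3))*conj(exp(2*I*pi/3)) + 1*(-exp(I*pi/3))*conj(exp(-2*I*pi/3))]
      = (1/6)[(1) + (1) + (1) + (1) + (1) + (1)] = 6/6 = 1
  <chi_5*chi_3, chi_3> = (1/6)[1*(1)*conj(1) + 1*(-exp(-I*pi/3))*conj(-1) + 1*(exp(-2*I*pi/3))*conj(1) + 1*(1)*conj(-1) + 1*(exp(2*I*pi/3))*conj(1) + 1*(-exp(I*pi/3))*conj(-1)]
      = (1/6)[(1) + (exp(-I*pi/3)) + (exp(-2*I*pi/3)) + (-1) + (exp(2*I*pi/3)) + (exp(I*pi/3))] = 0/6 = 0
  <chi_5*chi_3, chi_4> = (1/6)[1*(1)*conj(1) + 1*(-exp(-I*pi/3))*conj(exp(-2*I*pi/3)) + 1*(exp(-2*I*pi/3))*conj(exp(2*I*pi/3)) + 1*(1)*conj(1) + 1*(exp(2*I*pi/3))*conj(exp(-2*I*pi/3)) + 1*(-exp(I*pi/3))*conj(exp(2*I*pi/3))]
      = (1/6)[(1) + (-exp(I*pi/3)) + (exp(2*I*pi/3)) + (1) + (exp(-2*I*pi/3)) + (-exp(-I*pi/3))] = 0/6 = 0
  <chi_5*chi_3, chi_5> = (1/6)[1*(1)*conj(1) + 1*(-exp(-I*pi/3))*conj(exp(-I*pi/3)) + 1*(exp(-2*I*pi/3))*conj(exp(-2*I*pi/3)) + 1*(1)*conj(-1) + 1*(exp(2*I*pi/3))*conj(exp(2*I*pi/3)) + 1*(-exp(I*pi/3))*conj(exp(I*pi/3))]
      = (1/6)[(1) + (-1) + (1) + (-1) + (1) + (-1)] = 0/6 = 0
(Exp terms are combined using exp(i*s)*conj(exp(i*t)) = exp(i*(s-t)), and sums of them are collapsed using the identity that for every m > 1 the m distinct m-th roots of unity sum to 0, e.g. 1 + exp(2*I*pi/3) + exp(-2*I*pi/3) = 0.)
Hence the multiplicities are chi_2: 1. Dimension check: dim(chi_5)*dim(chi_3) = 1*1 = 1 and sum (mult * dim) = 1*1 = 1.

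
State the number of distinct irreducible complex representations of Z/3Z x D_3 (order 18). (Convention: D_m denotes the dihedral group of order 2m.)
9

Derivation: The number of irreducible complex representations of a finite group equals its number of conjugacy classes. For a direct product, #classes(G x H) = #classes(G) * #classes(H). Z/3Z has 3 classes (abelian), D_3 has 3 classes, so 3 * 3 = 9, so Z/3Z x D_3 (order 18) has exactly 9 irreducible complex representations.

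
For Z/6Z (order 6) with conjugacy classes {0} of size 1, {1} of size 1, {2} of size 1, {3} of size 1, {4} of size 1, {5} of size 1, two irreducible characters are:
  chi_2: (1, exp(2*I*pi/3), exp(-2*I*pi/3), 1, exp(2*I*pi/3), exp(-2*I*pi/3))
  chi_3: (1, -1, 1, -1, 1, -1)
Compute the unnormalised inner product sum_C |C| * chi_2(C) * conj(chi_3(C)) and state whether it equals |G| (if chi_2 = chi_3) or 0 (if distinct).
Sum = 0; so <chi_2, chi_3> = 0 (distinct irreducibles are orthogonal).

Justification: Compute term by term over conjugacy classes (|C| * chi_2(C) * conj(chi_3(C))):
  1*(1)*conj(1) + 1*(exp(2*I*pi/3))*conj(-1) + 1*(exp(-2*I*pi/3))*conj(1) + 1*(1)*conj(-1) + 1*(exp(2*I*pi/3))*conj(1) + 1*(exp(-2*I*pi/3))*conj(-1)
  = (1) + (-exp(2*I*pi/3)) + (exp(-2*I*pi/3)) + (-1) + (exp(2*I*pi/3)) + (-exp(-2*I*pi/3))
  = 0.
(Exp terms are combined using exp(i*s)*conj(exp(i*t)) = exp(i*(s-t)), and sums of them are collapsed using the identity that for every m > 1 the m distinct m-th roots of unity sum to 0, e.g. 1 + exp(2*I*pi/3) + exp(-2*I*pi/3) = 0.)
Dividing by |G| = 6 gives 0/6 = 0, matching the row-orthogonality relation <chi_2, chi_3> = [chi_2 = chi_3].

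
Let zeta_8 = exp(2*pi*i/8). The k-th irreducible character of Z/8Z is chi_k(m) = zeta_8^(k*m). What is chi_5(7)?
chi_5(7) = zeta_8^35 = exp(3*I*pi/4)

Reasoning: chi_5(7) = zeta_8^(5*7) = zeta_8^35. Since zeta_8^8 = 1, this equals zeta_8^3 = exp(2*pi*i*3/8) = exp(3*I*pi/4).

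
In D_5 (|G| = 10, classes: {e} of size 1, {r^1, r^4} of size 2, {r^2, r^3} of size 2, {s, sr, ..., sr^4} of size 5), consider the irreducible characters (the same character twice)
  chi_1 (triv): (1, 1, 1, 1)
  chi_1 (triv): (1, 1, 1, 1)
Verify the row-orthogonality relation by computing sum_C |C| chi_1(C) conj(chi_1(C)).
Sum = 10 = |G| = 10; so <chi_1, chi_1> = 1 (norm-1 confirms irreducibility).

Argument: Compute term by term over conjugacy classes (|C| * chi_1(C) * conj(chi_1(C))):
  1*(1)*conj(1) + 2*(1)*conj(1) + 2*(1)*conj(1) + 5*(1)*conj(1)
  = (1) + (2) + (2) + (5)
  = 10.
Dividing by |G| = 10 gives 10/10 = 1, matching the row-orthogonality relation <chi_1, chi_1> = [chi_1 = chi_1].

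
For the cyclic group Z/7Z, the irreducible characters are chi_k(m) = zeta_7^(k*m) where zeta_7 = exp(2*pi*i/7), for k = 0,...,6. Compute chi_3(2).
chi_3(2) = zeta_7^6 = exp(-2*I*pi/7)

Why: chi_3(2) = zeta_7^(3*2) = zeta_7^6. Since zeta_7^7 = 1, this equals zeta_7^6 = exp(2*pi*i*6/7) = exp(-2*I*pi/7).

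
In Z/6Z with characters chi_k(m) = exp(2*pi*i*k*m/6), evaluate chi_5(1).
chi_5(1) = zeta_6^5 = exp(-I*pi/3)

Proof sketch: chi_5(1) = zeta_6^(5*1) = zeta_6^5. Since zeta_6^6 = 1, this equals zeta_6^5 = exp(2*pi*i*5/6) = exp(-I*pi/3).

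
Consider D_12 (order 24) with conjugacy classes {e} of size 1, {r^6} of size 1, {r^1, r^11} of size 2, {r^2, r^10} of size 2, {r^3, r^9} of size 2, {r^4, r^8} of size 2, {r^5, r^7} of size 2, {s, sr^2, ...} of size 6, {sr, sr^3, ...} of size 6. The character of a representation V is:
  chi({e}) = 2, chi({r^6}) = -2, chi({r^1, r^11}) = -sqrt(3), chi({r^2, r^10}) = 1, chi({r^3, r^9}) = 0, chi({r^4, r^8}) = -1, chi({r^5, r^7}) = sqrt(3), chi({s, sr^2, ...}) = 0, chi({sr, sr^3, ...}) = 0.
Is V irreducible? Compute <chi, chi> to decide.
Irreducible: <chi, chi> = 1.

Solution. <chi, chi> = (1/|G|) sum_C |C| * |chi(C)|^2 = (1/24)[1*|2|^2 + 1*|-2|^2 + 2*|-sqrt(3)|^2 + 2*|1|^2 + 2*|0|^2 + 2*|-1|^2 + 2*|sqrt(3)|^2 + 6*|0|^2 + 6*|0|^2]
  = (1/24)[(4) + (4) + (6) + (2) + (0) + (2) + (6) + (0) + (0)] = 24/24 = 1.
A character is irreducible iff <chi, chi> = 1, so this representation is irreducible.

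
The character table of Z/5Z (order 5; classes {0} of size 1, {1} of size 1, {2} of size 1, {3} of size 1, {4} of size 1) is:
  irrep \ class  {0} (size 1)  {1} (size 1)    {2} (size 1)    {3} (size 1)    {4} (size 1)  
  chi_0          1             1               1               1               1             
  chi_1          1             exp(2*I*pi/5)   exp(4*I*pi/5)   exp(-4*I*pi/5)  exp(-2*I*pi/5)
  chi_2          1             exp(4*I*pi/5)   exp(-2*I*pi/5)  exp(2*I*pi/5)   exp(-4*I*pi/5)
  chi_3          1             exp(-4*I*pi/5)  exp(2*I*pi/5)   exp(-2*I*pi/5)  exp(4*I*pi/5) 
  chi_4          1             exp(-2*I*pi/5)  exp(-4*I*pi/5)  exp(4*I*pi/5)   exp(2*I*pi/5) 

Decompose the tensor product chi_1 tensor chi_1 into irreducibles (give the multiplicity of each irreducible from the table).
chi_1 tensor chi_1 = chi_2 (all other irreducibles have multiplicity 0).

Why: The character of a tensor product is the pointwise product (chi_1 * chi_1)(C) = chi_1(C) * chi_1(C):
  {0}: (1)*(1), {1}: (exp(2*I*pi/5))*(exp(2*I*pi/5)), {2}: (exp(4*I*pi/5))*(exp(4*I*pi/5)), {3}: (exp(-4*I*pi/5))*(exp(-4*I*pi/5)), {4}: (exp(-2*I*pi/5))*(exp(-2*I*pi/5))
so (chi_1 * chi_1) takes values
  {0} -> 1, {1} -> exp(4*I*pi/5), {2} -> exp(-2*I*pi/5), {3} -> exp(2*I*pi/5), {4} -> exp(-4*I*pi/5).
Now take the inner product of this character with each irreducible chi from the table, <chi_1*chi_1, chi> = (1/5) sum_C |C| (chi_1*chi_1)(C) conj(chi(C)):
  <chi_1*chi_1, chi_0> = (1/5)[1*(1)*conj(1) + 1*(exp(4*I*pi/5))*conj(1) + 1*(exp(-2*I*pi/5))*conj(1) + 1*(exp(2*I*pi/5))*conj(1) + 1*(exp(-4*I*pi/5))*conj(1)]
      = (1/5)[(1) + (exp(4*I*pi/5)) + (exp(-2*I*pi/5)) + (exp(2*I*pi/5)) + (exp(-4*I*pi/5))] = 0/5 = 0
  <chi_1*chi_1, chi_1> = (1/5)[1*(1)*conj(1) + 1*(exp(4*I*pi/5))*conj(exp(2*I*pi/5)) + 1*(exp(-2*I*pi/5))*conj(exp(4*I*pi/5)) + 1*(exp(2*I*pi/5))*conj(exp(-4*I*pi/5)) + 1*(exp(-4*I*pi/5))*conj(exp(-2*I*pi/5))]
      = (1/5)[(1) + (exp(2*I*pi/5)) + (exp(4*I*pi/5)) + (exp(-4*I*pi/5)) + (exp(-2*I*pi/5))] = 0/5 = 0
  <chi_1*chi_1, chi_2> = (1/5)[1*(1)*conj(1) + 1*(exp(4*I*pi/5))*conj(exp(4*I*pi/5)) + 1*(exp(-2*I*pi/5))*conj(exp(-2*I*pi/5)) + 1*(exp(2*I*pi/5))*conj(exp(2*I*pi/5)) + 1*(exp(-4*I*pi/5))*conj(exp(-4*I*pi/5))]
      = (1/5)[(1) + (1) + (1) + (1) + (1)] = 5/5 = 1
  <chi_1*chi_1, chi_3> = (1/5)[1*(1)*conj(1) + 1*(exp(4*I*pi/5))*conj(exp(-4*I*pi/5)) + 1*(exp(-2*I*pi/5))*conj(exp(2*I*pi/5)) + 1*(exp(2*I*pi/5))*conj(exp(-2*I*pi/5)) + 1*(exp(-4*I*pi/5))*conj(exp(4*I*pi/5))]
      = (1/5)[(1) + (exp(-2*I*pi/5)) + (exp(-4*I*pi/5)) + (exp(4*I*pi/5)) + (exp(2*I*pi/5))] = 0/5 = 0
  <chi_1*chi_1, chi_4> = (1/5)[1*(1)*conj(1) + 1*(exp(4*I*pi/5))*conj(exp(-2*I*pi/5)) + 1*(exp(-2*I*pi/5))*conj(exp(-4*I*pi/5)) + 1*(exp(2*I*pi/5))*conj(exp(4*I*pi/5)) + 1*(exp(-4*I*pi/5))*conj(exp(2*I*pi/5))]
      = (1/5)[(1) + (exp(-4*I*pi/5)) + (exp(2*I*pi/5)) + (exp(-2*I*pi/5)) + (exp(4*I*pi/5))] = 0/5 = 0
(Exp terms are combined using exp(i*s)*conj(exp(i*t)) = exp(i*(s-t)), and sums of them are collapsed using the identity that for every m > 1 the m distinct m-th roots of unity sum to 0, e.g. 1 + exp(2*I*pi/3) + exp(-2*I*pi/3) = 0.)
Hence the multiplicities are chi_2: 1. Dimension check: dim(chi_1)*dim(chi_1) = 1*1 = 1 and sum (mult * dim) = 1*1 = 1.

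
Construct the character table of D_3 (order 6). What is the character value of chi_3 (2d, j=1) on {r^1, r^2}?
Conjugacy classes: {e} of size 1, {r^1, r^2} of size 2, {s, sr, ..., sr^2} of size 3.
Character table:
  irrep \ class              {e} (size 1)  {r^1, r^2} (size 2)  {s, sr, ..., sr^2} (size 3)
  chi_1 (triv)               1             1                    1                          
  chi_2 (sign: r->1, s->-1)  1             1                    -1                         
  chi_3 (2d, j=1)            2             -1                   0                          

Spot check: chi_3 (2d, j=1) on {r^1, r^2} = -1.

Proof sketch: D_3 has order 2*3 = 6 with 3 conjugacy classes, hence 3 irreducibles. Sum of squared dims 1 + 1 + 4 = 6 = |G|. Linear characters come from the abelianisation; the 2-dimensional irreps have character r^k -> 2*cos(2*pi*j*k/3), reflections -> 0.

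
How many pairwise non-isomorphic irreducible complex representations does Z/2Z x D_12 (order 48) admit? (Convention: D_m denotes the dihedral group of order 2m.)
18

Solution. The number of irreducible complex representations of a finite group equals its number of conjugacy classes. For a direct product, #classes(G x H) = #classes(G) * #classes(H). Z/2Z has 2 classes (abelian), D_12 has 9 classes, so 2 * 9 = 18, so Z/2Z x D_12 (order 48) has exactly 18 irreducible complex representations.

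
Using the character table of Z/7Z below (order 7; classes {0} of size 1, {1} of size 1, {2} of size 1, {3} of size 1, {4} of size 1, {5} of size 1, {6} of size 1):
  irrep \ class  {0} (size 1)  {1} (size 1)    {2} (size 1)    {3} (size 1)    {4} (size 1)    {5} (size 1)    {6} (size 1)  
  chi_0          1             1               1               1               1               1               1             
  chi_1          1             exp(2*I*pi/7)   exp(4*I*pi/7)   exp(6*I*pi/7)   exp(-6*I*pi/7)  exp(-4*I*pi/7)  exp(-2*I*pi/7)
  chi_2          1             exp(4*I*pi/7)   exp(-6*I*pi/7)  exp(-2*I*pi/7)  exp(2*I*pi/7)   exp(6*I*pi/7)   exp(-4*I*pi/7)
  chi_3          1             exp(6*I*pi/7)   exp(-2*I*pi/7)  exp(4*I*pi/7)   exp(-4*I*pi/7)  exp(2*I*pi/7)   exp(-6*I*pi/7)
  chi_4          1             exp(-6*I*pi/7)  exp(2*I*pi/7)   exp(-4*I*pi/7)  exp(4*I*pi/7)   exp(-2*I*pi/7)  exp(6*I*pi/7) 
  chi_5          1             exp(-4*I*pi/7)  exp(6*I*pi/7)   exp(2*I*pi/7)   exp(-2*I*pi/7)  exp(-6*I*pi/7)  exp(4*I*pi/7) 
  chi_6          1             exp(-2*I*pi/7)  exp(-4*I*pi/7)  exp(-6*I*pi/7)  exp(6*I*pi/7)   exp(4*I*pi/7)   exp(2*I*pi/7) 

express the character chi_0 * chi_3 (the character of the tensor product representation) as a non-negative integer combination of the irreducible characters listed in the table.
chi_0 tensor chi_3 = chi_3 (all other irreducibles have multiplicity 0).

Why: The character of a tensor product is the pointwise product (chi_0 * chi_3)(C) = chi_0(C) * chi_3(C):
  {0}: (1)*(1), {1}: (1)*(exp(6*I*pi/7)), {2}: (1)*(exp(-2*I*pi/7)), {3}: (1)*(exp(4*I*pi/7)), {4}: (1)*(exp(-4*I*pi/7)), {5}: (1)*(exp(2*I*pi/7)), {6}: (1)*(exp(-6*I*pi/7))
so (chi_0 * chi_3) takes values
  {0} -> 1, {1} -> exp(6*I*pi/7), {2} -> exp(-2*I*pi/7), {3} -> exp(4*I*pi/7), {4} -> exp(-4*I*pi/7), {5} -> exp(2*I*pi/7), {6} -> exp(-6*I*pi/7).
Now take the inner product of this character with each irreducible chi from the table, <chi_0*chi_3, chi> = (1/7) sum_C |C| (chi_0*chi_3)(C) conj(chi(C)):
  <chi_0*chi_3, chi_0> = (1/7)[1*(1)*conj(1) + 1*(exp(6*I*pi/7))*conj(1) + 1*(exp(-2*I*pi/7))*conj(1) + 1*(exp(4*I*pi/7))*conj(1) + 1*(exp(-4*I*pi/7))*conj(1) + 1*(exp(2*I*pi/7))*conj(1) + 1*(exp(-6*I*pi/7))*conj(1)]
      = (1/7)[(1) + (exp(6*I*pi/7)) + (exp(-2*I*pi/7)) + (exp(4*I*pi/7)) + (exp(-4*I*pi/7)) + (exp(2*I*pi/7)) + (exp(-6*I*pi/7))] = 0/7 = 0
  <chi_0*chi_3, chi_1> = (1/7)[1*(1)*conj(1) + 1*(exp(6*I*pi/7))*conj(exp(2*I*pi/7)) + 1*(exp(-2*I*pi/7))*conj(exp(4*I*pi/7)) + 1*(exp(4*I*pi/7))*conj(exp(6*I*pi/7)) + 1*(exp(-4*I*pi/7))*conj(exp(-6*I*pi/7)) + 1*(exp(2*I*pi/7))*conj(exp(-4*I*pi/7)) + 1*(exp(-6*I*pi/7))*conj(exp(-2*I*pi/7))]
      = (1/7)[(1) + (exp(4*I*pi/7)) + (exp(-6*I*pi/7)) + (exp(-2*I*pi/7)) + (exp(2*I*pi/7)) + (exp(6*I*pi/7)) + (exp(-4*I*pi/7))] = 0/7 = 0
  <chi_0*chi_3, chi_2> = (1/7)[1*(1)*conj(1) + 1*(exp(6*I*pi/7))*conj(exp(4*I*pi/7)) + 1*(exp(-2*I*pi/7))*conj(exp(-6*I*pi/7)) + 1*(exp(4*I*pi/7))*conj(exp(-2*I*pi/7)) + 1*(exp(-4*I*pi/7))*conj(exp(2*I*pi/7)) + 1*(exp(2*I*pi/7))*conj(exp(6*I*pi/7)) + 1*(exp(-6*I*pi/7))*conj(exp(-4*I*pi/7))]
      = (1/7)[(1) + (exp(2*I*pi/7)) + (exp(4*I*pi/7)) + (exp(6*I*pi/7)) + (exp(-6*I*pi/7)) + (exp(-4*I*pi/7)) + (exp(-2*I*pi/7))] = 0/7 = 0
  <chi_0*chi_3, chi_3> = (1/7)[1*(1)*conj(1) + 1*(exp(6*I*pi/7))*conj(exp(6*I*pi/7)) + 1*(exp(-2*I*pi/7))*conj(exp(-2*I*pi/7)) + 1*(exp(4*I*pi/7))*conj(exp(4*I*pi/7)) + 1*(exp(-4*I*pi/7))*conj(exp(-4*I*pi/7)) + 1*(exp(2*I*pi/7))*conj(exp(2*I*pi/7)) + 1*(exp(-6*I*pi/7))*conj(exp(-6*I*pi/7))]
      = (1/7)[(1) + (1) + (1) + (1) + (1) + (1) + (1)] = 7/7 = 1
  <chi_0*chi_3, chi_4> = (1/7)[1*(1)*conj(1) + 1*(exp(6*I*pi/7))*conj(exp(-6*I*pi/7)) + 1*(exp(-2*I*pi/7))*conj(exp(2*I*pi/7)) + 1*(exp(4*I*pi/7))*conj(exp(-4*I*pi/7)) + 1*(exp(-4*I*pi/7))*conj(exp(4*I*pi/7)) + 1*(exp(2*I*pi/7))*conj(exp(-2*I*pi/7)) + 1*(exp(-6*I*pi/7))*conj(exp(6*I*pi/7))]
      = (1/7)[(1) + (exp(-2*I*pi/7)) + (exp(-4*I*pi/7)) + (exp(-6*I*pi/7)) + (exp(6*I*pi/7)) + (exp(4*I*pi/7)) + (exp(2*I*pi/7))] = 0/7 = 0
  <chi_0*chi_3, chi_5> = (1/7)[1*(1)*conj(1) + 1*(exp(6*I*pi/7))*conj(exp(-4*I*pi/7)) + 1*(exp(-2*I*pi/7))*conj(exp(6*I*pi/7)) + 1*(exp(4*I*pi/7))*conj(exp(2*I*pi/7)) + 1*(exp(-4*I*pi/7))*conj(exp(-2*I*pi/7)) + 1*(exp(2*I*pi/7))*conj(exp(-6*I*pi/7)) + 1*(exp(-6*I*pi/7))*conj(exp(4*I*pi/7))]
      = (1/7)[(1) + (exp(-4*I*pi/7)) + (exp(6*I*pi/7)) + (exp(2*I*pi/7)) + (exp(-2*I*pi/7)) + (exp(-6*I*pi/7)) + (exp(4*I*pi/7))] = 0/7 = 0
  <chi_0*chi_3, chi_6> = (1/7)[1*(1)*conj(1) + 1*(exp(6*I*pi/7))*conj(exp(-2*I*pi/7)) + 1*(exp(-2*I*pi/7))*conj(exp(-4*I*pi/7)) + 1*(exp(4*I*pi/7))*conj(exp(-6*I*pi/7)) + 1*(exp(-4*I*pi/7))*conj(exp(6*I*pi/7)) + 1*(exp(2*I*pi/7))*conj(exp(4*I*pi/7)) + 1*(exp(-6*I*pi/7))*conj(exp(2*I*pi/7))]
      = (1/7)[(1) + (exp(-6*I*pi/7)) + (exp(2*I*pi/7)) + (exp(-4*I*pi/7)) + (exp(4*I*pi/7)) + (exp(-2*I*pi/7)) + (exp(6*I*pi/7))] = 0/7 = 0
(Exp terms are combined using exp(i*s)*conj(exp(i*t)) = exp(i*(s-t)), and sums of them are collapsed using the identity that for every m > 1 the m distinct m-th roots of unity sum to 0, e.g. 1 + exp(2*I*pi/3) + exp(-2*I*pi/3) = 0.)
Hence the multiplicities are chi_3: 1. Dimension check: dim(chi_0)*dim(chi_3) = 1*1 = 1 and sum (mult * dim) = 1*1 = 1.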